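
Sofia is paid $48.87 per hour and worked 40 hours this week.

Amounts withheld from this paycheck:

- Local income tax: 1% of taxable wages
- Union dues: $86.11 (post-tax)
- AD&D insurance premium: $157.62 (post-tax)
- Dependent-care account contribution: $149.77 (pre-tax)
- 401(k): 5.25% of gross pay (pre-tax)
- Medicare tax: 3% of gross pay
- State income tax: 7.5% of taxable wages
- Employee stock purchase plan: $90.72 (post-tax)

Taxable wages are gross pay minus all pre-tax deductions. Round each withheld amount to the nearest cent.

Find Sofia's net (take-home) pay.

$1164.61

Gross pay: 40 × $48.87 = $1954.80
401(k): $1954.80 × 0.0525 = $102.63
Dependent-care account contribution: $149.77
Pre-tax total = $102.63 + $149.77 = $252.40
Taxable wages = $1954.80 − $252.40 = $1702.40
State income tax: $1702.40 × 0.075 = $127.68
Local income tax: $1702.40 × 0.01 = $17.02
Medicare tax: $1954.80 × 0.03 = $58.64
Employee stock purchase plan: $90.72
Union dues: $86.11
AD&D insurance premium: $157.62
Total deductions = $102.63 + $149.77 + $127.68 + $17.02 + $58.64 + $90.72 + $86.11 + $157.62 = $790.19
Net pay = $1954.80 − $790.19 = $1164.61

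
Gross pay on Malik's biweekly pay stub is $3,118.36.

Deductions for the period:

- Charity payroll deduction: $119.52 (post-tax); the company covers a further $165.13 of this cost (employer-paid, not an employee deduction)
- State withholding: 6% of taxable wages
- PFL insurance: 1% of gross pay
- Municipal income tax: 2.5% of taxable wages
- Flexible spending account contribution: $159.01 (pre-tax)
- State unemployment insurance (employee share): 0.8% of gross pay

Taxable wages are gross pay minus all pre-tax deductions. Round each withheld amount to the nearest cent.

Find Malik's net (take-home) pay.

$2,532.16

Flexible spending account contribution: $159.01
Taxable wages = $3,118.36 − $159.01 = $2,959.35
State withholding: $2,959.35 × 0.06 = $177.56
Municipal income tax: $2,959.35 × 0.025 = $73.98
State unemployment insurance (employee share): $3,118.36 × 0.008 = $24.95
PFL insurance: $3,118.36 × 0.01 = $31.18
Charity payroll deduction: $119.52
(Employer's $165.13 toward charity payroll deduction is not withheld from the employee.)
Total deductions = $159.01 + $177.56 + $73.98 + $24.95 + $31.18 + $119.52 = $586.20
Net pay = $3,118.36 − $586.20 = $2,532.16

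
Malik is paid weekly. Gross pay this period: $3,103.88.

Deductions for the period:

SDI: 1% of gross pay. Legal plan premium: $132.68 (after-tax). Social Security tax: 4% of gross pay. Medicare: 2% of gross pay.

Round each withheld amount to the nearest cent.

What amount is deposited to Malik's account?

$2,753.92

Social Security tax: $3,103.88 × 0.04 = $124.16
SDI: $3,103.88 × 0.01 = $31.04
Medicare: $3,103.88 × 0.02 = $62.08
Legal plan premium: $132.68
Total deductions = $124.16 + $31.04 + $62.08 + $132.68 = $349.96
Net pay = $3,103.88 − $349.96 = $2,753.92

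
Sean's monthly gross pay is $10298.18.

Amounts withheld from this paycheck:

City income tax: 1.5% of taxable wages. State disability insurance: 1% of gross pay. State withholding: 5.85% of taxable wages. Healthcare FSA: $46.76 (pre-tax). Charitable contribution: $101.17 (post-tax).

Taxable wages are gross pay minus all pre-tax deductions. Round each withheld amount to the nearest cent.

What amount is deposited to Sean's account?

Healthcare FSA: $46.76
Taxable wages = $10298.18 − $46.76 = $10251.42
City income tax: $10251.42 × 0.015 = $153.77
State withholding: $10251.42 × 0.0585 = $599.71
State disability insurance: $10298.18 × 0.01 = $102.98
Charitable contribution: $101.17
Total deductions = $46.76 + $153.77 + $599.71 + $102.98 + $101.17 = $1004.39
Net pay = $10298.18 − $1004.39 = $9293.79

$9293.79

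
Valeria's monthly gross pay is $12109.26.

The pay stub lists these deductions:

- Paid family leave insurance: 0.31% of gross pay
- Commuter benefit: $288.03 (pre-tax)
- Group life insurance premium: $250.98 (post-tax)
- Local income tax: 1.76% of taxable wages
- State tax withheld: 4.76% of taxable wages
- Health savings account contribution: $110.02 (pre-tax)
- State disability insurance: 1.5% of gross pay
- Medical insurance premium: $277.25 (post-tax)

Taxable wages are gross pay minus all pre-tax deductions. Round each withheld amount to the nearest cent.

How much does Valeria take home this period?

$10200.23

Health savings account contribution: $110.02
Commuter benefit: $288.03
Pre-tax total = $110.02 + $288.03 = $398.05
Taxable wages = $12109.26 − $398.05 = $11711.21
State tax withheld: $11711.21 × 0.0476 = $557.45
Local income tax: $11711.21 × 0.0176 = $206.12
State disability insurance: $12109.26 × 0.015 = $181.64
Paid family leave insurance: $12109.26 × 0.0031 = $37.54
Group life insurance premium: $250.98
Medical insurance premium: $277.25
Total deductions = $110.02 + $288.03 + $557.45 + $206.12 + $181.64 + $37.54 + $250.98 + $277.25 = $1909.03
Net pay = $12109.26 − $1909.03 = $10200.23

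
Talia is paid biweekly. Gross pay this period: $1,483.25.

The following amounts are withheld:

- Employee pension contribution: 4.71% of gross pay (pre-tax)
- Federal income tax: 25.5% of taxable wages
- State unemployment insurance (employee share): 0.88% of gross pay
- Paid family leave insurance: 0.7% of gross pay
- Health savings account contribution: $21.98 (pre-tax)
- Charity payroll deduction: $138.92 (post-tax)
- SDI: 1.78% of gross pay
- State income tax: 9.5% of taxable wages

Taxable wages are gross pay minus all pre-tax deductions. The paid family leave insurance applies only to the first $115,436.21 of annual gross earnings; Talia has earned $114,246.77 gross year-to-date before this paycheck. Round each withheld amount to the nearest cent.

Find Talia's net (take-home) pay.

Employee pension contribution: $1,483.25 × 0.0471 = $69.86
Health savings account contribution: $21.98
Pre-tax total = $69.86 + $21.98 = $91.84
Taxable wages = $1,483.25 − $91.84 = $1,391.41
Federal income tax: $1,391.41 × 0.255 = $354.81
State income tax: $1,391.41 × 0.095 = $132.18
Paid family leave insurance: only $115,436.21 − $114,246.77 = $1,189.44 of this check is subject → $1,189.44 × 0.007 = $8.33
SDI: $1,483.25 × 0.0178 = $26.40
State unemployment insurance (employee share): $1,483.25 × 0.0088 = $13.05
Charity payroll deduction: $138.92
Total deductions = $69.86 + $21.98 + $354.81 + $132.18 + $8.33 + $26.40 + $13.05 + $138.92 = $765.53
Net pay = $1,483.25 − $765.53 = $717.72

$717.72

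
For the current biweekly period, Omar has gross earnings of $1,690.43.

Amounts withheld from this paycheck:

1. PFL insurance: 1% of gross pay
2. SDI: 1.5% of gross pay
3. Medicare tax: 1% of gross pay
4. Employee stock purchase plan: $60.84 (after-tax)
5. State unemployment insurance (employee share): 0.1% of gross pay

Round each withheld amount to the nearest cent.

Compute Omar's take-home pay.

$1,568.74

State unemployment insurance (employee share): $1,690.43 × 0.001 = $1.69
Medicare tax: $1,690.43 × 0.01 = $16.90
PFL insurance: $1,690.43 × 0.01 = $16.90
SDI: $1,690.43 × 0.015 = $25.36
Employee stock purchase plan: $60.84
Total deductions = $1.69 + $16.90 + $16.90 + $25.36 + $60.84 = $121.69
Net pay = $1,690.43 − $121.69 = $1,568.74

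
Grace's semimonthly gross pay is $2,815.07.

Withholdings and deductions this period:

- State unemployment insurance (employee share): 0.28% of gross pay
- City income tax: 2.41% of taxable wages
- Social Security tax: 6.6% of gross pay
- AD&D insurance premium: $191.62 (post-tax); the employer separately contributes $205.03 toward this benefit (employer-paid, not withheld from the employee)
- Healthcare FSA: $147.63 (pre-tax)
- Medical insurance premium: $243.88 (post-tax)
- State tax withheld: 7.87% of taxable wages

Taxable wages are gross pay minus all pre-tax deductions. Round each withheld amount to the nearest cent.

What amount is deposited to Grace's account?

$1,764.05

Healthcare FSA: $147.63
Taxable wages = $2,815.07 − $147.63 = $2,667.44
City income tax: $2,667.44 × 0.0241 = $64.29
State tax withheld: $2,667.44 × 0.0787 = $209.93
State unemployment insurance (employee share): $2,815.07 × 0.0028 = $7.88
Social Security tax: $2,815.07 × 0.066 = $185.79
AD&D insurance premium: $191.62
Medical insurance premium: $243.88
(Employer's $205.03 toward AD&D insurance premium is not withheld from the employee.)
Total deductions = $147.63 + $64.29 + $209.93 + $7.88 + $185.79 + $191.62 + $243.88 = $1,051.02
Net pay = $2,815.07 − $1,051.02 = $1,764.05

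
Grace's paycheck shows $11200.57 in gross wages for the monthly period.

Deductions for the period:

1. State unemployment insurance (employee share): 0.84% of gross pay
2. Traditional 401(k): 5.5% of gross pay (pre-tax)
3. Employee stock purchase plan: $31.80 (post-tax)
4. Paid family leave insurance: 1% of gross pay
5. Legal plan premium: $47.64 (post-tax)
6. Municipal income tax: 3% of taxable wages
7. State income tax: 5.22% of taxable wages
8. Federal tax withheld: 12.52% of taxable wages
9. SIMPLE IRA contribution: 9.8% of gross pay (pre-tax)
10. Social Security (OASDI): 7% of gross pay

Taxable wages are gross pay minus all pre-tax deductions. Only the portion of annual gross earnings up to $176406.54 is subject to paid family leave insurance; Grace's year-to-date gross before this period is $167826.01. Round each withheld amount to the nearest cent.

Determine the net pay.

$6475.92

SIMPLE IRA contribution: $11200.57 × 0.098 = $1097.66
Traditional 401(k): $11200.57 × 0.055 = $616.03
Pre-tax total = $1097.66 + $616.03 = $1713.69
Taxable wages = $11200.57 − $1713.69 = $9486.88
Municipal income tax: $9486.88 × 0.03 = $284.61
Federal tax withheld: $9486.88 × 0.1252 = $1187.76
State income tax: $9486.88 × 0.0522 = $495.22
Paid family leave insurance: only $176406.54 − $167826.01 = $8580.53 of this check is subject → $8580.53 × 0.01 = $85.81
State unemployment insurance (employee share): $11200.57 × 0.0084 = $94.08
Social Security (OASDI): $11200.57 × 0.07 = $784.04
Employee stock purchase plan: $31.80
Legal plan premium: $47.64
Total deductions = $1097.66 + $616.03 + $284.61 + $1187.76 + $495.22 + $85.81 + $94.08 + $784.04 + $31.80 + $47.64 = $4724.65
Net pay = $11200.57 − $4724.65 = $6475.92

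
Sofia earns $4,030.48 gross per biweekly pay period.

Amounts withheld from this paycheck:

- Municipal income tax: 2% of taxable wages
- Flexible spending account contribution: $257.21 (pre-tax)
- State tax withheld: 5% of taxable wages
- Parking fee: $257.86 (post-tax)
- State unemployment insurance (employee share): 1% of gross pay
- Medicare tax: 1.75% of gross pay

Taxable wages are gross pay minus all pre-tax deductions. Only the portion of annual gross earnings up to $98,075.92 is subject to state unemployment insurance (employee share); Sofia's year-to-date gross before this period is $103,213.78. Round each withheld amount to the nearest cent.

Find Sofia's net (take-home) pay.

Flexible spending account contribution: $257.21
Taxable wages = $4,030.48 − $257.21 = $3,773.27
State tax withheld: $3,773.27 × 0.05 = $188.66
Municipal income tax: $3,773.27 × 0.02 = $75.47
Medicare tax: $4,030.48 × 0.0175 = $70.53
State unemployment insurance (employee share): annual cap $98,075.92 already reached (YTD $103,213.78), so $0.00
Parking fee: $257.86
Total deductions = $257.21 + $188.66 + $75.47 + $70.53 + $0.00 + $257.86 = $849.73
Net pay = $4,030.48 − $849.73 = $3,180.75

$3,180.75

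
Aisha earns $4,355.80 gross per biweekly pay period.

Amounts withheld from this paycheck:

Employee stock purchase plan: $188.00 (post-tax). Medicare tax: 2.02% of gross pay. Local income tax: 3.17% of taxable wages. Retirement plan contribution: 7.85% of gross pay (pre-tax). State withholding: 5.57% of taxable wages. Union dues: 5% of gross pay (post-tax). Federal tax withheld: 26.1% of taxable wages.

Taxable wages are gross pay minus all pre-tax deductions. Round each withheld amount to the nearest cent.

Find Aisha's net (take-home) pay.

$2,121.66

Retirement plan contribution: $4,355.80 × 0.0785 = $341.93
Taxable wages = $4,355.80 − $341.93 = $4,013.87
Federal tax withheld: $4,013.87 × 0.261 = $1,047.62
Local income tax: $4,013.87 × 0.0317 = $127.24
State withholding: $4,013.87 × 0.0557 = $223.57
Medicare tax: $4,355.80 × 0.0202 = $87.99
Employee stock purchase plan: $188.00
Union dues: $4,355.80 × 0.05 = $217.79
Total deductions = $341.93 + $1,047.62 + $127.24 + $223.57 + $87.99 + $188.00 + $217.79 = $2,234.14
Net pay = $4,355.80 − $2,234.14 = $2,121.66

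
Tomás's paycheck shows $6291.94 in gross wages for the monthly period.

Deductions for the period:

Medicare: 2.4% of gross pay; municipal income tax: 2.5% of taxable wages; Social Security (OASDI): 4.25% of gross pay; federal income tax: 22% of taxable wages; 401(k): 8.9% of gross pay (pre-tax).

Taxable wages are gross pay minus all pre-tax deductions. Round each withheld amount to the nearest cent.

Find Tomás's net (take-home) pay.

401(k): $6291.94 × 0.089 = $559.98
Taxable wages = $6291.94 − $559.98 = $5731.96
Municipal income tax: $5731.96 × 0.025 = $143.30
Federal income tax: $5731.96 × 0.22 = $1261.03
Social Security (OASDI): $6291.94 × 0.0425 = $267.41
Medicare: $6291.94 × 0.024 = $151.01
Total deductions = $559.98 + $143.30 + $1261.03 + $267.41 + $151.01 = $2382.73
Net pay = $6291.94 − $2382.73 = $3909.21

$3909.21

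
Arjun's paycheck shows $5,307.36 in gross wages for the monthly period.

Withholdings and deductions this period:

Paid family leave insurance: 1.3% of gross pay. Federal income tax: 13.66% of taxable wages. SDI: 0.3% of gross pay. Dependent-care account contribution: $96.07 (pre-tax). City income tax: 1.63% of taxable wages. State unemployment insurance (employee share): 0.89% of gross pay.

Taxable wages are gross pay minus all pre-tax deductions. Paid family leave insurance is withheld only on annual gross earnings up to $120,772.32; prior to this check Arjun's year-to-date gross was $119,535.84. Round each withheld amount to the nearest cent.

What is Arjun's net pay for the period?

$4,335.26

Dependent-care account contribution: $96.07
Taxable wages = $5,307.36 − $96.07 = $5,211.29
City income tax: $5,211.29 × 0.0163 = $84.94
Federal income tax: $5,211.29 × 0.1366 = $711.86
State unemployment insurance (employee share): $5,307.36 × 0.0089 = $47.24
Paid family leave insurance: only $120,772.32 − $119,535.84 = $1,236.48 of this check is subject → $1,236.48 × 0.013 = $16.07
SDI: $5,307.36 × 0.003 = $15.92
Total deductions = $96.07 + $84.94 + $711.86 + $47.24 + $16.07 + $15.92 = $972.10
Net pay = $5,307.36 − $972.10 = $4,335.26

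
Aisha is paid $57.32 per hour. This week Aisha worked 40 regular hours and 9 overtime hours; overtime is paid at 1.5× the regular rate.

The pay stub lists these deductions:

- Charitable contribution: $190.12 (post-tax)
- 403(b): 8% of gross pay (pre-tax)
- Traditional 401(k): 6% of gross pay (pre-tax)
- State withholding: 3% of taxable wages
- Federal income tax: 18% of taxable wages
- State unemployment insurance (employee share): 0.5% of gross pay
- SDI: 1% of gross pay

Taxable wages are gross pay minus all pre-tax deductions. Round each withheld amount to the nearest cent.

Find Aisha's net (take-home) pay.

Regular pay: 40 × $57.32 = $2292.80
Overtime pay: 9 × $57.32 × 1.5 = $773.82
Gross pay = $2292.80 + $773.82 = $3066.62
Traditional 401(k): $3066.62 × 0.06 = $184.00
403(b): $3066.62 × 0.08 = $245.33
Pre-tax total = $184.00 + $245.33 = $429.33
Taxable wages = $3066.62 − $429.33 = $2637.29
State withholding: $2637.29 × 0.03 = $79.12
Federal income tax: $2637.29 × 0.18 = $474.71
SDI: $3066.62 × 0.01 = $30.67
State unemployment insurance (employee share): $3066.62 × 0.005 = $15.33
Charitable contribution: $190.12
Total deductions = $184.00 + $245.33 + $79.12 + $474.71 + $30.67 + $15.33 + $190.12 = $1219.28
Net pay = $3066.62 − $1219.28 = $1847.34

$1847.34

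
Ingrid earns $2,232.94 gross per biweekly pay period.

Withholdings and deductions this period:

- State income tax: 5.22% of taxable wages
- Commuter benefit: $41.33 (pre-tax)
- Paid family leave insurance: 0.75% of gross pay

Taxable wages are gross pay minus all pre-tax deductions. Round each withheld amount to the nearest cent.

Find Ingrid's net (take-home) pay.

Commuter benefit: $41.33
Taxable wages = $2,232.94 − $41.33 = $2,191.61
State income tax: $2,191.61 × 0.0522 = $114.40
Paid family leave insurance: $2,232.94 × 0.0075 = $16.75
Total deductions = $41.33 + $114.40 + $16.75 = $172.48
Net pay = $2,232.94 − $172.48 = $2,060.46

$2,060.46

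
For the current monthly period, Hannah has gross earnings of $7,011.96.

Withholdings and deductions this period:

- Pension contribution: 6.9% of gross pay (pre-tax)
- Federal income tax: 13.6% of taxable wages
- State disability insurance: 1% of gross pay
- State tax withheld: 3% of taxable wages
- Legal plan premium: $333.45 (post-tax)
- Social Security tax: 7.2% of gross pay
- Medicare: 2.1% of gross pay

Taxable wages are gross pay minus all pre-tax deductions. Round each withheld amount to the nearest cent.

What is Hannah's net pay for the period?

Pension contribution: $7,011.96 × 0.069 = $483.83
Taxable wages = $7,011.96 − $483.83 = $6,528.13
State tax withheld: $6,528.13 × 0.03 = $195.84
Federal income tax: $6,528.13 × 0.136 = $887.83
Social Security tax: $7,011.96 × 0.072 = $504.86
State disability insurance: $7,011.96 × 0.01 = $70.12
Medicare: $7,011.96 × 0.021 = $147.25
Legal plan premium: $333.45
Total deductions = $483.83 + $195.84 + $887.83 + $504.86 + $70.12 + $147.25 + $333.45 = $2,623.18
Net pay = $7,011.96 − $2,623.18 = $4,388.78

$4,388.78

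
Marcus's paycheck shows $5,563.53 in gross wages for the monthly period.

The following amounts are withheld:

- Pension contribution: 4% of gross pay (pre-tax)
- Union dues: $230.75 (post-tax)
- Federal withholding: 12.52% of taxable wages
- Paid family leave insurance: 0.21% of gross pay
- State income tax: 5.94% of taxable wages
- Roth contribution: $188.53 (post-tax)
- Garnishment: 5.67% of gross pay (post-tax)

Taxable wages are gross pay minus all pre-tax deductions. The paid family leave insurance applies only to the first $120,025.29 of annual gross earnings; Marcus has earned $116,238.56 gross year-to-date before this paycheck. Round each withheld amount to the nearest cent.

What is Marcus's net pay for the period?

$3,612.37

Pension contribution: $5,563.53 × 0.04 = $222.54
Taxable wages = $5,563.53 − $222.54 = $5,340.99
State income tax: $5,340.99 × 0.0594 = $317.25
Federal withholding: $5,340.99 × 0.1252 = $668.69
Paid family leave insurance: only $120,025.29 − $116,238.56 = $3,786.73 of this check is subject → $3,786.73 × 0.0021 = $7.95
Union dues: $230.75
Garnishment: $5,563.53 × 0.0567 = $315.45
Roth contribution: $188.53
Total deductions = $222.54 + $317.25 + $668.69 + $7.95 + $230.75 + $315.45 + $188.53 = $1,951.16
Net pay = $5,563.53 − $1,951.16 = $3,612.37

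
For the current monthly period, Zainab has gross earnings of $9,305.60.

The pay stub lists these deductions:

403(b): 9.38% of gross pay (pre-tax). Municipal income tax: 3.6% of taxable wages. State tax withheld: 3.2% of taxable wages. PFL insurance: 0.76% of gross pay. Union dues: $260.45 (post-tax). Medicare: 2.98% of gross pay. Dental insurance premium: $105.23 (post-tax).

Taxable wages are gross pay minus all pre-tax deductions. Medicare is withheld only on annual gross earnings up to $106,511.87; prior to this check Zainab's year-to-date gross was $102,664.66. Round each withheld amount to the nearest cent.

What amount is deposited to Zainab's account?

$7,308.25

403(b): $9,305.60 × 0.0938 = $872.87
Taxable wages = $9,305.60 − $872.87 = $8,432.73
State tax withheld: $8,432.73 × 0.032 = $269.85
Municipal income tax: $8,432.73 × 0.036 = $303.58
Medicare: only $106,511.87 − $102,664.66 = $3,847.21 of this check is subject → $3,847.21 × 0.0298 = $114.65
PFL insurance: $9,305.60 × 0.0076 = $70.72
Union dues: $260.45
Dental insurance premium: $105.23
Total deductions = $872.87 + $269.85 + $303.58 + $114.65 + $70.72 + $260.45 + $105.23 = $1,997.35
Net pay = $9,305.60 − $1,997.35 = $7,308.25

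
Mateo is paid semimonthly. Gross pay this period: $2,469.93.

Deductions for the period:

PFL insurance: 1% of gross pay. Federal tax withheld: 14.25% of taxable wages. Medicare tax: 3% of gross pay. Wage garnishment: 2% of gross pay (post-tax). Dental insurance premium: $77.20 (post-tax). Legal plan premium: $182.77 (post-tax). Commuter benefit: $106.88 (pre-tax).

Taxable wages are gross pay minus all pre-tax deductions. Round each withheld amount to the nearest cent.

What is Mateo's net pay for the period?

$1,618.15

Commuter benefit: $106.88
Taxable wages = $2,469.93 − $106.88 = $2,363.05
Federal tax withheld: $2,363.05 × 0.1425 = $336.73
PFL insurance: $2,469.93 × 0.01 = $24.70
Medicare tax: $2,469.93 × 0.03 = $74.10
Legal plan premium: $182.77
Wage garnishment: $2,469.93 × 0.02 = $49.40
Dental insurance premium: $77.20
Total deductions = $106.88 + $336.73 + $24.70 + $74.10 + $182.77 + $49.40 + $77.20 = $851.78
Net pay = $2,469.93 − $851.78 = $1,618.15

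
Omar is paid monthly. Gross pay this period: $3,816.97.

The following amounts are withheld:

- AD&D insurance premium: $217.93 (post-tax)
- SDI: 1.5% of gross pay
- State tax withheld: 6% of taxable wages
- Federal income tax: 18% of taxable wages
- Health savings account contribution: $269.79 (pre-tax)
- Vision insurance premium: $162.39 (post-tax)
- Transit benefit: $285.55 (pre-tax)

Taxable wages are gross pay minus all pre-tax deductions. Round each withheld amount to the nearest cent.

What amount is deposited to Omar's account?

$2,041.27

Health savings account contribution: $269.79
Transit benefit: $285.55
Pre-tax total = $269.79 + $285.55 = $555.34
Taxable wages = $3,816.97 − $555.34 = $3,261.63
State tax withheld: $3,261.63 × 0.06 = $195.70
Federal income tax: $3,261.63 × 0.18 = $587.09
SDI: $3,816.97 × 0.015 = $57.25
AD&D insurance premium: $217.93
Vision insurance premium: $162.39
Total deductions = $269.79 + $285.55 + $195.70 + $587.09 + $57.25 + $217.93 + $162.39 = $1,775.70
Net pay = $3,816.97 − $1,775.70 = $2,041.27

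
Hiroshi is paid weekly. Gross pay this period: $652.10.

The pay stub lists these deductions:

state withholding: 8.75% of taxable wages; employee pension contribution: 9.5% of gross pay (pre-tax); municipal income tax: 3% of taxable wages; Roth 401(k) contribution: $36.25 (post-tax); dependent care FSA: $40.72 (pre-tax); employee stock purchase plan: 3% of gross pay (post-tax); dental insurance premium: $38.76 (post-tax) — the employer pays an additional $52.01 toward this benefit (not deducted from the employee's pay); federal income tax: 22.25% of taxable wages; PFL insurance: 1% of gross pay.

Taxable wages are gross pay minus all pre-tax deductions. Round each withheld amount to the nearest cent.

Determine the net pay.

$261.53

Employee pension contribution: $652.10 × 0.095 = $61.95
Dependent care FSA: $40.72
Pre-tax total = $61.95 + $40.72 = $102.67
Taxable wages = $652.10 − $102.67 = $549.43
State withholding: $549.43 × 0.0875 = $48.08
Federal income tax: $549.43 × 0.2225 = $122.25
Municipal income tax: $549.43 × 0.03 = $16.48
PFL insurance: $652.10 × 0.01 = $6.52
Employee stock purchase plan: $652.10 × 0.03 = $19.56
Dental insurance premium: $38.76
Roth 401(k) contribution: $36.25
(Employer's $52.01 toward dental insurance premium is not withheld from the employee.)
Total deductions = $61.95 + $40.72 + $48.08 + $122.25 + $16.48 + $6.52 + $19.56 + $38.76 + $36.25 = $390.57
Net pay = $652.10 − $390.57 = $261.53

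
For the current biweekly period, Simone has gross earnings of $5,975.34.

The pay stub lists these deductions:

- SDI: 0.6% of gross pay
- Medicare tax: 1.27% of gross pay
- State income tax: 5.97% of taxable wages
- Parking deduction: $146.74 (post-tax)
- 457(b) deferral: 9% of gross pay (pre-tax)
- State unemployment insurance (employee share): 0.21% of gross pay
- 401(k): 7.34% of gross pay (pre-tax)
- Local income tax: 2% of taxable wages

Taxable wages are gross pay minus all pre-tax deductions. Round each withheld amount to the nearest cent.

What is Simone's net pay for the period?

$4,329.52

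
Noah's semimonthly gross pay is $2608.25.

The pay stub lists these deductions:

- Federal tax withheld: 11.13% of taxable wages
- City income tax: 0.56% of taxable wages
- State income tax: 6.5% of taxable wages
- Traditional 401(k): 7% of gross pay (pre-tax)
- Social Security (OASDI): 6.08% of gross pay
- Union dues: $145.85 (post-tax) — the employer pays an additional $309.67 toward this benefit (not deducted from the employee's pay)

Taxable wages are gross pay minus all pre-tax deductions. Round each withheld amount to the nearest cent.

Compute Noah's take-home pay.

$1680.01

Traditional 401(k): $2608.25 × 0.07 = $182.58
Taxable wages = $2608.25 − $182.58 = $2425.67
City income tax: $2425.67 × 0.0056 = $13.58
State income tax: $2425.67 × 0.065 = $157.67
Federal tax withheld: $2425.67 × 0.1113 = $269.98
Social Security (OASDI): $2608.25 × 0.0608 = $158.58
Union dues: $145.85
(Employer's $309.67 toward union dues is not withheld from the employee.)
Total deductions = $182.58 + $13.58 + $157.67 + $269.98 + $158.58 + $145.85 = $928.24
Net pay = $2608.25 − $928.24 = $1680.01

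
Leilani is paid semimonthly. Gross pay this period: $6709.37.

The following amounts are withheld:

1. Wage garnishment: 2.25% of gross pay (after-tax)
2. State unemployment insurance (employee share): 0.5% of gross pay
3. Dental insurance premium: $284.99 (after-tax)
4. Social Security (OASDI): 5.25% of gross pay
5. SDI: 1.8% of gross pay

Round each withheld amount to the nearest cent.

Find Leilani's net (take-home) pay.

Social Security (OASDI): $6709.37 × 0.0525 = $352.24
State unemployment insurance (employee share): $6709.37 × 0.005 = $33.55
SDI: $6709.37 × 0.018 = $120.77
Dental insurance premium: $284.99
Wage garnishment: $6709.37 × 0.0225 = $150.96
Total deductions = $352.24 + $33.55 + $120.77 + $284.99 + $150.96 = $942.51
Net pay = $6709.37 − $942.51 = $5766.86

$5766.86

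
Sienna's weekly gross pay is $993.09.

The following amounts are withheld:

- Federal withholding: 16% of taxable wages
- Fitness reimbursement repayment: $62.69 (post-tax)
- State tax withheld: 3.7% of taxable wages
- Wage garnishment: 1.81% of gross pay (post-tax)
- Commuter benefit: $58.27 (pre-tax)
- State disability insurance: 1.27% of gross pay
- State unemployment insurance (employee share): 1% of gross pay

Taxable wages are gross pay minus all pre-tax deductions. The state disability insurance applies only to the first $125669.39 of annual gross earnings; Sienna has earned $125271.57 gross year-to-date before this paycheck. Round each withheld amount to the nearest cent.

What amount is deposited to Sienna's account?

$655.02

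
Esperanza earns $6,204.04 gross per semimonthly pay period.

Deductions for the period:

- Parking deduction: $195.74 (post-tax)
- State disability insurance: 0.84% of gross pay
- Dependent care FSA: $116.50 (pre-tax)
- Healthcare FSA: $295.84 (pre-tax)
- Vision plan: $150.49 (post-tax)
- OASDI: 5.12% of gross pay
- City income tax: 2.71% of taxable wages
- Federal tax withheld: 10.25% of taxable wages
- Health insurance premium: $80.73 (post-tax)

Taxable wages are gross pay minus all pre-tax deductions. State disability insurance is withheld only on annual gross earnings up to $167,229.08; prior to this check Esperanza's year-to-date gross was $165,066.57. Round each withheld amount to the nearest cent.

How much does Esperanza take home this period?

Healthcare FSA: $295.84
Dependent care FSA: $116.50
Pre-tax total = $295.84 + $116.50 = $412.34
Taxable wages = $6,204.04 − $412.34 = $5,791.70
Federal tax withheld: $5,791.70 × 0.1025 = $593.65
City income tax: $5,791.70 × 0.0271 = $156.96
State disability insurance: only $167,229.08 − $165,066.57 = $2,162.51 of this check is subject → $2,162.51 × 0.0084 = $18.17
OASDI: $6,204.04 × 0.0512 = $317.65
Health insurance premium: $80.73
Parking deduction: $195.74
Vision plan: $150.49
Total deductions = $295.84 + $116.50 + $593.65 + $156.96 + $18.17 + $317.65 + $80.73 + $195.74 + $150.49 = $1,925.73
Net pay = $6,204.04 − $1,925.73 = $4,278.31

$4,278.31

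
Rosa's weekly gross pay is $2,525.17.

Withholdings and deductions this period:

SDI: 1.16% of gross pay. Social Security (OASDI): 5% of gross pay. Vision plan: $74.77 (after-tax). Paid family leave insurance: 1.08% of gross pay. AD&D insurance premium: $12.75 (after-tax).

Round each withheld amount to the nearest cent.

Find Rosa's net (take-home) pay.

Social Security (OASDI): $2,525.17 × 0.05 = $126.26
Paid family leave insurance: $2,525.17 × 0.0108 = $27.27
SDI: $2,525.17 × 0.0116 = $29.29
AD&D insurance premium: $12.75
Vision plan: $74.77
Total deductions = $126.26 + $27.27 + $29.29 + $12.75 + $74.77 = $270.34
Net pay = $2,525.17 − $270.34 = $2,254.83

$2,254.83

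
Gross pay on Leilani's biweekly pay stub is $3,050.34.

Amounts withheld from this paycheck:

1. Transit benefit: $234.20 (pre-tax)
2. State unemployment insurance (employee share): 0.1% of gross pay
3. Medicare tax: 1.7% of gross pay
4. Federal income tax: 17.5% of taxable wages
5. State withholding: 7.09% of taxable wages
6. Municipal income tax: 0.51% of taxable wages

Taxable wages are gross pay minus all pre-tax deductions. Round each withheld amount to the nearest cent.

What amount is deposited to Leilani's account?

$2,054.39

Transit benefit: $234.20
Taxable wages = $3,050.34 − $234.20 = $2,816.14
Federal income tax: $2,816.14 × 0.175 = $492.82
Municipal income tax: $2,816.14 × 0.0051 = $14.36
State withholding: $2,816.14 × 0.0709 = $199.66
State unemployment insurance (employee share): $3,050.34 × 0.001 = $3.05
Medicare tax: $3,050.34 × 0.017 = $51.86
Total deductions = $234.20 + $492.82 + $14.36 + $199.66 + $3.05 + $51.86 = $995.95
Net pay = $3,050.34 − $995.95 = $2,054.39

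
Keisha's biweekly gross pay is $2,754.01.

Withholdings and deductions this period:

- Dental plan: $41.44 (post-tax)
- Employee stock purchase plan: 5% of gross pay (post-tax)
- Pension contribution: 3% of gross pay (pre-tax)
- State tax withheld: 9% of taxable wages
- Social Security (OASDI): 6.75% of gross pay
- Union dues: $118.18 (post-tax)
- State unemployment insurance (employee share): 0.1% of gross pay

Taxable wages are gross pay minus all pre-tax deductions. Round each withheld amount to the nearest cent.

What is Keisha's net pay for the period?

$1,944.99

Pension contribution: $2,754.01 × 0.03 = $82.62
Taxable wages = $2,754.01 − $82.62 = $2,671.39
State tax withheld: $2,671.39 × 0.09 = $240.43
Social Security (OASDI): $2,754.01 × 0.0675 = $185.90
State unemployment insurance (employee share): $2,754.01 × 0.001 = $2.75
Dental plan: $41.44
Union dues: $118.18
Employee stock purchase plan: $2,754.01 × 0.05 = $137.70
Total deductions = $82.62 + $240.43 + $185.90 + $2.75 + $41.44 + $118.18 + $137.70 = $809.02
Net pay = $2,754.01 − $809.02 = $1,944.99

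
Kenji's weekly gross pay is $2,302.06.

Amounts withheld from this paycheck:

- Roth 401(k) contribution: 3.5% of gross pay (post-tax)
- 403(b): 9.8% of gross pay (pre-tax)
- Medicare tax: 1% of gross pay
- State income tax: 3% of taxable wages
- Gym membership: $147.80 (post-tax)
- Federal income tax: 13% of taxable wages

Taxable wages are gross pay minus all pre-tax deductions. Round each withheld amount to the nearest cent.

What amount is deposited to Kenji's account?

$1,492.84

403(b): $2,302.06 × 0.098 = $225.60
Taxable wages = $2,302.06 − $225.60 = $2,076.46
State income tax: $2,076.46 × 0.03 = $62.29
Federal income tax: $2,076.46 × 0.13 = $269.94
Medicare tax: $2,302.06 × 0.01 = $23.02
Gym membership: $147.80
Roth 401(k) contribution: $2,302.06 × 0.035 = $80.57
Total deductions = $225.60 + $62.29 + $269.94 + $23.02 + $147.80 + $80.57 = $809.22
Net pay = $2,302.06 − $809.22 = $1,492.84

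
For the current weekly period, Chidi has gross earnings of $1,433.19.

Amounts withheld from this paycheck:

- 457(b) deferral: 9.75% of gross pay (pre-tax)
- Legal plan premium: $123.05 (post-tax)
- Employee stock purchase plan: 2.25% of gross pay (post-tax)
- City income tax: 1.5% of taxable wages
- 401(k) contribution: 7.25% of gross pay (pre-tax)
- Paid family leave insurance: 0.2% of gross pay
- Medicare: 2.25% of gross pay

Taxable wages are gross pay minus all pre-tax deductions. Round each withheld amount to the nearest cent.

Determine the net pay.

$981.28

457(b) deferral: $1,433.19 × 0.0975 = $139.74
401(k) contribution: $1,433.19 × 0.0725 = $103.91
Pre-tax total = $139.74 + $103.91 = $243.65
Taxable wages = $1,433.19 − $243.65 = $1,189.54
City income tax: $1,189.54 × 0.015 = $17.84
Paid family leave insurance: $1,433.19 × 0.002 = $2.87
Medicare: $1,433.19 × 0.0225 = $32.25
Employee stock purchase plan: $1,433.19 × 0.0225 = $32.25
Legal plan premium: $123.05
Total deductions = $139.74 + $103.91 + $17.84 + $2.87 + $32.25 + $32.25 + $123.05 = $451.91
Net pay = $1,433.19 − $451.91 = $981.28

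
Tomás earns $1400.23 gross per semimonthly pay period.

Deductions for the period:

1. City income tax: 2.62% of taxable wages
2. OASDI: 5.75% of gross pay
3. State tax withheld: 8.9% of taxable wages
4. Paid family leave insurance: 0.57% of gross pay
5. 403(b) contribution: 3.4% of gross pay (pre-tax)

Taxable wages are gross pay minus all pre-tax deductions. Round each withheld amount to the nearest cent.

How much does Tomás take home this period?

403(b) contribution: $1400.23 × 0.034 = $47.61
Taxable wages = $1400.23 − $47.61 = $1352.62
City income tax: $1352.62 × 0.0262 = $35.44
State tax withheld: $1352.62 × 0.089 = $120.38
OASDI: $1400.23 × 0.0575 = $80.51
Paid family leave insurance: $1400.23 × 0.0057 = $7.98
Total deductions = $47.61 + $35.44 + $120.38 + $80.51 + $7.98 = $291.92
Net pay = $1400.23 − $291.92 = $1108.31

$1108.31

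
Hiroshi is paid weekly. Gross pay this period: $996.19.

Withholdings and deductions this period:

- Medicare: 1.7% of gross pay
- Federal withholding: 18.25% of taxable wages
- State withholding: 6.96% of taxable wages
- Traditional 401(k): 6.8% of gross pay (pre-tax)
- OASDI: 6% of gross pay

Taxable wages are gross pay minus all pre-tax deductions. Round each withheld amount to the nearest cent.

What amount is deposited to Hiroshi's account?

$617.68

Traditional 401(k): $996.19 × 0.068 = $67.74
Taxable wages = $996.19 − $67.74 = $928.45
Federal withholding: $928.45 × 0.1825 = $169.44
State withholding: $928.45 × 0.0696 = $64.62
OASDI: $996.19 × 0.06 = $59.77
Medicare: $996.19 × 0.017 = $16.94
Total deductions = $67.74 + $169.44 + $64.62 + $59.77 + $16.94 = $378.51
Net pay = $996.19 − $378.51 = $617.68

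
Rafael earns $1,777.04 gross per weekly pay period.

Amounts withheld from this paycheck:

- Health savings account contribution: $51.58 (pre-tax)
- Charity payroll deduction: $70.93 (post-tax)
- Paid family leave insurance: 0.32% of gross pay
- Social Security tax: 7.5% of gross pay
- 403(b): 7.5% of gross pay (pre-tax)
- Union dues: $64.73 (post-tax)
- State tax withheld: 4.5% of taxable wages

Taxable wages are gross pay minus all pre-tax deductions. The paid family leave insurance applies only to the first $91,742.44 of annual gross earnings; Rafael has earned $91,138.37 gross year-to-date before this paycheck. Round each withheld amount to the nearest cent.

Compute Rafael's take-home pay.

$1,249.66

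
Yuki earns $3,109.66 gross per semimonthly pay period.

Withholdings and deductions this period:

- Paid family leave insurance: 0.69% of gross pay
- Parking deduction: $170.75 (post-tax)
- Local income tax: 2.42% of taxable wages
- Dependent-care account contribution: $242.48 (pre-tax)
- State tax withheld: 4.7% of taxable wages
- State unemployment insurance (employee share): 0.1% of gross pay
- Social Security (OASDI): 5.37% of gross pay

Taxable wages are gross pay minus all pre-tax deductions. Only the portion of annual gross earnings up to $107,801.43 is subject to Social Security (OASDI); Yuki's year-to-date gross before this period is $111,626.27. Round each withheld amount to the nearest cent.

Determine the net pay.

$2,467.71

Dependent-care account contribution: $242.48
Taxable wages = $3,109.66 − $242.48 = $2,867.18
Local income tax: $2,867.18 × 0.0242 = $69.39
State tax withheld: $2,867.18 × 0.047 = $134.76
State unemployment insurance (employee share): $3,109.66 × 0.001 = $3.11
Social Security (OASDI): annual cap $107,801.43 already reached (YTD $111,626.27), so $0.00
Paid family leave insurance: $3,109.66 × 0.0069 = $21.46
Parking deduction: $170.75
Total deductions = $242.48 + $69.39 + $134.76 + $3.11 + $0.00 + $21.46 + $170.75 = $641.95
Net pay = $3,109.66 − $641.95 = $2,467.71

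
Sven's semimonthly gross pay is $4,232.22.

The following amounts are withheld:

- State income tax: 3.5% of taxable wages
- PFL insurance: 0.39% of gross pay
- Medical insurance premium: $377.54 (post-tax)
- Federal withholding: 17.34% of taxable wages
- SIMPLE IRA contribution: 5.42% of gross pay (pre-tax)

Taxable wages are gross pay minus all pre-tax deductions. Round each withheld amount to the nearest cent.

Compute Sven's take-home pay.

$2,774.59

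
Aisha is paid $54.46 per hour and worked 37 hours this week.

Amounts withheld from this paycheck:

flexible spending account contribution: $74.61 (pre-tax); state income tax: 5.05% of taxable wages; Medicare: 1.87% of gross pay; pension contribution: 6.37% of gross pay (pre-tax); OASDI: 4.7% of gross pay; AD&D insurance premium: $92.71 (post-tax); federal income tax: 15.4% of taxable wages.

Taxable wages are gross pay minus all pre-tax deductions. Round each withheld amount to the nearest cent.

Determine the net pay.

$1,216.38

Gross pay: 37 × $54.46 = $2,015.02
Flexible spending account contribution: $74.61
Pension contribution: $2,015.02 × 0.0637 = $128.36
Pre-tax total = $74.61 + $128.36 = $202.97
Taxable wages = $2,015.02 − $202.97 = $1,812.05
Federal income tax: $1,812.05 × 0.154 = $279.06
State income tax: $1,812.05 × 0.0505 = $91.51
OASDI: $2,015.02 × 0.047 = $94.71
Medicare: $2,015.02 × 0.0187 = $37.68
AD&D insurance premium: $92.71
Total deductions = $74.61 + $128.36 + $279.06 + $91.51 + $94.71 + $37.68 + $92.71 = $798.64
Net pay = $2,015.02 − $798.64 = $1,216.38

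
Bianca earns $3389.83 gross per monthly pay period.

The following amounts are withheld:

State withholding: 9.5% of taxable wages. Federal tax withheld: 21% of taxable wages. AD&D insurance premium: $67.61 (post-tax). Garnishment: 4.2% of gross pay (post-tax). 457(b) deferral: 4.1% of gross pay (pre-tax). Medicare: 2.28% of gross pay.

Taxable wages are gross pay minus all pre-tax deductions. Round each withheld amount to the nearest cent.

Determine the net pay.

457(b) deferral: $3389.83 × 0.041 = $138.98
Taxable wages = $3389.83 − $138.98 = $3250.85
Federal tax withheld: $3250.85 × 0.21 = $682.68
State withholding: $3250.85 × 0.095 = $308.83
Medicare: $3389.83 × 0.0228 = $77.29
Garnishment: $3389.83 × 0.042 = $142.37
AD&D insurance premium: $67.61
Total deductions = $138.98 + $682.68 + $308.83 + $77.29 + $142.37 + $67.61 = $1417.76
Net pay = $3389.83 − $1417.76 = $1972.07

$1972.07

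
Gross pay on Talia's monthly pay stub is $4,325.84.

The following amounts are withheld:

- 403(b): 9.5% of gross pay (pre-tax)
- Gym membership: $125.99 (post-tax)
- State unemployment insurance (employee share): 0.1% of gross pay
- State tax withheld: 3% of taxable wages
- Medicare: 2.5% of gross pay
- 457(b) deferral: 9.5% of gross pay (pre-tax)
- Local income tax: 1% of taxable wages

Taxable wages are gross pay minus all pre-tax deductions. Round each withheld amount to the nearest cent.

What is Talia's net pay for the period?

$3,125.31

457(b) deferral: $4,325.84 × 0.095 = $410.95
403(b): $4,325.84 × 0.095 = $410.95
Pre-tax total = $410.95 + $410.95 = $821.90
Taxable wages = $4,325.84 − $821.90 = $3,503.94
Local income tax: $3,503.94 × 0.01 = $35.04
State tax withheld: $3,503.94 × 0.03 = $105.12
Medicare: $4,325.84 × 0.025 = $108.15
State unemployment insurance (employee share): $4,325.84 × 0.001 = $4.33
Gym membership: $125.99
Total deductions = $410.95 + $410.95 + $35.04 + $105.12 + $108.15 + $4.33 + $125.99 = $1,200.53
Net pay = $4,325.84 − $1,200.53 = $3,125.31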